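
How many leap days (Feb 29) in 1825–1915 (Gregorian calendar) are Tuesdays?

Leap years in 1825–1915: 21 of them.
Feb 29 weekday advances by 5 (mod 7) from one leap year to the next four years later (or differs when a century non-leap intervenes).
Leap-day weekdays: 1828:Fri 1832:Wed 1836:Mon 1840:Sat 1844:Thu 1848:Tue✓ 1852:Sun 1856:Fri 1860:Wed 1864:Mon 1868:Sat 1872:Thu 1876:Tue✓ 1880:Sun 1884:Fri 1888:Wed 1892:Mon 1896:Sat 1904:Mon 1908:Sat 1912:Thu
Tuesday: 1848, 1876 → 2.

2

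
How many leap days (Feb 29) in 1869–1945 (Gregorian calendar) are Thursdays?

3

Leap years in 1869–1945: 18 of them.
Feb 29 weekday advances by 5 (mod 7) from one leap year to the next four years later (or differs when a century non-leap intervenes).
Leap-day weekdays: 1872:Thu✓ 1876:Tue 1880:Sun 1884:Fri 1888:Wed 1892:Mon 1896:Sat 1904:Mon 1908:Sat 1912:Thu✓ 1916:Tue 1920:Sun 1924:Fri 1928:Wed 1932:Mon 1936:Sat 1940:Thu✓ 1944:Tue
Thursday: 1872, 1912, 1940 → 3.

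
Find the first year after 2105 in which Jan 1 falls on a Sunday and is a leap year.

Jan 1 advances by 2 weekdays after a leap year and by 1 after a common year.
2105: Jan 1 is Thursday.
2106: Friday
2107: Saturday
2108: Sunday (leap)
2108 begins on a Sunday and is a leap year.

2108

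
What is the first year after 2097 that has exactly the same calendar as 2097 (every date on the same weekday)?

2109

Two years share a calendar iff Jan 1 falls on the same weekday and both are leap or both are common. 2097: Jan 1 is Tuesday, common year.
2098: Jan 1 Wednesday, common
2099: Jan 1 Thursday, common
2100: Jan 1 Friday, common
2101: Jan 1 Saturday, common
2102: Jan 1 Sunday, common
2103: Jan 1 Monday, common
2104: Jan 1 Tuesday, leap
2105: Jan 1 Thursday, common
2106: Jan 1 Friday, common
2107: Jan 1 Saturday, common
2108: Jan 1 Sunday, leap
2109: Jan 1 Tuesday, common
2109 matches on both conditions.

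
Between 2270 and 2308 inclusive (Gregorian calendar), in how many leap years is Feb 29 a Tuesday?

Leap years in 2270–2308: 9 of them.
Feb 29 weekday advances by 5 (mod 7) from one leap year to the next four years later (or differs when a century non-leap intervenes).
Leap-day weekdays: 2272:Thu 2276:Tue✓ 2280:Sun 2284:Fri 2288:Wed 2292:Mon 2296:Sat 2304:Mon 2308:Sat
Tuesday: 2276 → 1.

1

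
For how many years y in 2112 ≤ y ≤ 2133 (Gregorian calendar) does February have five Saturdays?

February has 28 days (29 in leap years); it has five Saturdays when Saturday falls among the first (month-length − 28) days — i.e. when February 1 is Saturday in a leap year (never in a common year).
February 1 by year: 2112:Mon 2113:Wed 2114:Thu 2115:Fri 2116:Sat✓ 2117:Mon 2118:Tue 2119:Wed 2120:Thu 2121:Sat 2122:Sun 2123:Mon 2124:Tue 2125:Thu 2126:Fri 2127:Sat 2128:Sun 2129:Tue 2130:Wed 2131:Thu 2132:Fri 2133:Sun
Years with five Saturdays: 2116 → 1.

1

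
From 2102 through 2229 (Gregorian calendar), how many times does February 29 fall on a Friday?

Leap years in 2102–2229: 31 of them.
Feb 29 weekday advances by 5 (mod 7) from one leap year to the next four years later (or differs when a century non-leap intervenes).
Leap-day weekdays: 2104:Fri✓ 2108:Wed 2112:Mon 2116:Sat 2120:Thu 2124:Tue 2128:Sun 2132:Fri✓ 2136:Wed 2140:Mon 2144:Sat 2148:Thu 2152:Tue …(5 more)… 2176:Thu 2180:Tue 2184:Sun 2188:Fri✓ 2192:Wed 2196:Mon 2204:Wed 2208:Mon 2212:Sat 2216:Thu 2220:Tue 2224:Sun 2228:Fri✓
Friday: 2104, 2132, 2160, 2188, 2228 → 5.

5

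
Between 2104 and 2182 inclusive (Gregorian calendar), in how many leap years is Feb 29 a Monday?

3

Leap years in 2104–2182: 20 of them.
Feb 29 weekday advances by 5 (mod 7) from one leap year to the next four years later (or differs when a century non-leap intervenes).
Leap-day weekdays: 2104:Fri 2108:Wed 2112:Mon✓ 2116:Sat 2120:Thu 2124:Tue 2128:Sun 2132:Fri 2136:Wed 2140:Mon✓ 2144:Sat 2148:Thu 2152:Tue 2156:Sun 2160:Fri 2164:Wed 2168:Mon✓ 2172:Sat 2176:Thu 2180:Tue
Monday: 2112, 2140, 2168 → 3.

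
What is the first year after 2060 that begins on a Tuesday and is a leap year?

Jan 1 advances by 2 weekdays after a leap year and by 1 after a common year.
2060: Jan 1 is Thursday (leap).
2061: Saturday
2062: Sunday
2063: Monday
2064: Tuesday (leap)
2064 begins on a Tuesday and is a leap year.

2064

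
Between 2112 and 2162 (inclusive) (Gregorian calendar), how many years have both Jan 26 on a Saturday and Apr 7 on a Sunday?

5

Check each year's weekday for Jan 26 and Apr 7:
  2112: Tue/Thu  2113: Thu/Fri  2114: Fri/Sat  2115: Sat/Sun ✓  2116: Sun/Tue  2117: Tue/Wed  2118: Wed/Thu  2119: Thu/Fri  2120: Fri/Sun  2121: Sun/Mon  2122: Mon/Tue  2123: Tue/Wed  2124: Wed/Fri  2125: Fri/Sat  …(23 more)…  2149: Sun/Mon  2150: Mon/Tue  2151: Tue/Wed  2152: Wed/Fri  2153: Fri/Sat  2154: Sat/Sun ✓  2155: Sun/Mon  2156: Mon/Wed  2157: Wed/Thu  2158: Thu/Fri  2159: Fri/Sat  2160: Sat/Mon  2161: Mon/Tue  2162: Tue/Wed
Both conditions hold in: 2115, 2126, 2137, 2143, 2154 — 5.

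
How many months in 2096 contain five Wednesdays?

4

A month of length L has five Wednesdays iff its first Wednesday is on day ≤ L−28 (so day 1–3 in a 31-day month, 1–2 in a 30-day month, day 1 in a leap February).
Checking each month of 2096: Jan starts Sun (31d); Feb starts Wed (29d) ✓; Mar starts Thu (31d); Apr starts Sun (30d); May starts Tue (31d) ✓; Jun starts Fri (30d); Jul starts Sun (31d); Aug starts Wed (31d) ✓; Sep starts Sat (30d); Oct starts Mon (31d) ✓; Nov starts Thu (30d); Dec starts Sat (31d).
Five-Wednesday months: February, May, August, October → 4.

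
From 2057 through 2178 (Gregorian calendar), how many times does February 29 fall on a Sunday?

Leap years in 2057–2178: 29 of them.
Feb 29 weekday advances by 5 (mod 7) from one leap year to the next four years later (or differs when a century non-leap intervenes).
Leap-day weekdays: 2060:Sun✓ 2064:Fri 2068:Wed 2072:Mon 2076:Sat 2080:Thu 2084:Tue 2088:Sun✓ 2092:Fri 2096:Wed 2104:Fri 2108:Wed 2112:Mon …(3 more)… 2128:Sun✓ 2132:Fri 2136:Wed 2140:Mon 2144:Sat 2148:Thu 2152:Tue 2156:Sun✓ 2160:Fri 2164:Wed 2168:Mon 2172:Sat 2176:Thu
Sunday: 2060, 2088, 2128, 2156 → 4.

4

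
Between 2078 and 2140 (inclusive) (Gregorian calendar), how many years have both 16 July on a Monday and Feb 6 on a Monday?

3

Check each year's weekday for 16 July and Feb 6:
  2078: Sat/Sun  2079: Sun/Mon  2080: Tue/Tue  2081: Wed/Thu  2082: Thu/Fri  2083: Fri/Sat  2084: Sun/Sun  2085: Mon/Tue  2086: Tue/Wed  2087: Wed/Thu  2088: Fri/Fri  2089: Sat/Sun  2090: Sun/Mon  2091: Mon/Tue  …(35 more)…  2127: Wed/Thu  2128: Fri/Fri  2129: Sat/Sun  2130: Sun/Mon  2131: Mon/Tue  2132: Wed/Wed  2133: Thu/Fri  2134: Fri/Sat  2135: Sat/Sun  2136: Mon/Mon ✓  2137: Tue/Wed  2138: Wed/Thu  2139: Thu/Fri  2140: Sat/Sat
Both conditions hold in: 2096, 2108, 2136 — 3.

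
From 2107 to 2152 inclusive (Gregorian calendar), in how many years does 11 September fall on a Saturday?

6

Track 11 September's weekday year by year (advancing +1, or +2 across a Feb 29):
  2107: Sun  2108: Tue (+2)  2109: Wed (+1)  2110: Thu (+1)  2111: Fri (+1)
  2112: Sun (+2)  2113: Mon (+1)  2114: Tue (+1)  2115: Wed (+1)  2116: Fri (+2)
  2117: Sat (+1) ✓  2118: Sun (+1)  2119: Mon (+1)  2120: Wed (+2)  … (18 more years) …
  2139: Fri (+1)  2140: Sun (+2)  2141: Mon (+1)  2142: Tue (+1)  2143: Wed (+1)
  2144: Fri (+2)  2145: Sat (+1) ✓  2146: Sun (+1)  2147: Mon (+1)  2148: Wed (+2)
  2149: Thu (+1)  2150: Fri (+1)  2151: Sat (+1) ✓  2152: Mon (+2)
Saturday years: 2117, 2123, 2128, 2134, 2145, 2151 — 6 in total.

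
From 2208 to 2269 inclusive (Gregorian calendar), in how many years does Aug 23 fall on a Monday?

9

Track Aug 23's weekday year by year (advancing +1, or +2 across a Feb 29):
  2208: Tue  2209: Wed (+1)  2210: Thu (+1)  2211: Fri (+1)  2212: Sun (+2)
  2213: Mon (+1) ✓  2214: Tue (+1)  2215: Wed (+1)  2216: Fri (+2)  2217: Sat (+1)
  2218: Sun (+1)  2219: Mon (+1) ✓  2220: Wed (+2)  2221: Thu (+1)  … (34 more years) …
  2256: Sat (+2)  2257: Sun (+1)  2258: Mon (+1) ✓  2259: Tue (+1)  2260: Thu (+2)
  2261: Fri (+1)  2262: Sat (+1)  2263: Sun (+1)  2264: Tue (+2)  2265: Wed (+1)
  2266: Thu (+1)  2267: Fri (+1)  2268: Sun (+2)  2269: Mon (+1) ✓
Monday years: 2213, 2219, 2224, 2230, 2241, 2247, 2252, 2258, 2269 — 9 in total.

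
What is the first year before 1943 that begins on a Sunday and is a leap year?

1928

Jan 1 advances by 2 weekdays after a leap year and by 1 after a common year.
1943: Jan 1 is Friday.
1942: Thursday
1941: Wednesday
1940: Monday (leap)
1939: Sunday
1938: Saturday
1937: Friday
1936: Wednesday (leap)
1935: Tuesday
1934: Monday
1933: Sunday
1932: Friday (leap)
1931: Thursday
1930: Wednesday
1929: Tuesday
1928: Sunday (leap)
1928 begins on a Sunday and is a leap year.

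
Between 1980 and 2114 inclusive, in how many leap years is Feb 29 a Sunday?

Leap years in 1980–2114: 33 of them.
Feb 29 weekday advances by 5 (mod 7) from one leap year to the next four years later (or differs when a century non-leap intervenes).
Leap-day weekdays: 1980:Fri 1984:Wed 1988:Mon 1992:Sat 1996:Thu 2000:Tue 2004:Sun✓ 2008:Fri 2012:Wed 2016:Mon 2020:Sat 2024:Thu 2028:Tue …(7 more)… 2060:Sun✓ 2064:Fri 2068:Wed 2072:Mon 2076:Sat 2080:Thu 2084:Tue 2088:Sun✓ 2092:Fri 2096:Wed 2104:Fri 2108:Wed 2112:Mon
Sunday: 2004, 2032, 2060, 2088 → 4.

4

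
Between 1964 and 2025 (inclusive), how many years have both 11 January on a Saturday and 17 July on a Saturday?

Check each year's weekday for 11 January and 17 July:
  1964: Sat/Fri  1965: Mon/Sat  1966: Tue/Sun  1967: Wed/Mon  1968: Thu/Wed  1969: Sat/Thu  1970: Sun/Fri  1971: Mon/Sat  1972: Tue/Mon  1973: Thu/Tue  1974: Fri/Wed  1975: Sat/Thu  1976: Sun/Sat  1977: Tue/Sun  …(34 more)…  2012: Wed/Tue  2013: Fri/Wed  2014: Sat/Thu  2015: Sun/Fri  2016: Mon/Sun  2017: Wed/Mon  2018: Thu/Tue  2019: Fri/Wed  2020: Sat/Fri  2021: Mon/Sat  2022: Tue/Sun  2023: Wed/Mon  2024: Thu/Wed  2025: Sat/Thu
Both conditions hold in: no year — 0.

0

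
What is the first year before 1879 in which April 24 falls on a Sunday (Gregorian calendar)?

From one year to the next, a fixed date's weekday advances by 1, or by 2 when a Feb 29 lies between the two dates.
1879: April 24 is Thursday.
1878: Wednesday (−1)
1877: Tuesday (−1)
1876: Monday (−1)
1875: Saturday (−2)
1874: Friday (−1)
1873: Thursday (−1)
1872: Wednesday (−1)
1871: Monday (−2)
1870: Sunday (−1)
April 24 falls on a Sunday in 1870.

1870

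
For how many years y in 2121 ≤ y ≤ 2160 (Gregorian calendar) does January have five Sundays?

16

January has 31 days; it has five Sundays when Sunday falls among the first (month-length − 28) days — i.e. when January 1 is one of Sunday/Saturday/Friday.
January 1 by year: 2121:Wed 2122:Thu 2123:Fri✓ 2124:Sat✓ 2125:Mon 2126:Tue 2127:Wed 2128:Thu 2129:Sat✓ 2130:Sun✓ 2131:Mon 2132:Tue 2133:Thu 2134:Fri✓ 2135:Sat✓ …(10 more)… 2146:Sat✓ 2147:Sun✓ 2148:Mon 2149:Wed 2150:Thu 2151:Fri✓ 2152:Sat✓ 2153:Mon 2154:Tue 2155:Wed 2156:Thu 2157:Sat✓ 2158:Sun✓ 2159:Mon 2160:Tue
Years with five Sundays: 2123, 2124, 2129, 2130, 2134, 2135, 2136, 2140, 2141, 2145, 2146, 2147, 2151, 2152, 2157, 2158 → 16.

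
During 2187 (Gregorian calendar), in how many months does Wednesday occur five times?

4

A month of length L has five Wednesdays iff its first Wednesday is on day ≤ L−28 (so day 1–3 in a 31-day month, 1–2 in a 30-day month, day 1 in a leap February).
Checking each month of 2187: Jan starts Mon (31d) ✓; Feb starts Thu (28d); Mar starts Thu (31d); Apr starts Sun (30d); May starts Tue (31d) ✓; Jun starts Fri (30d); Jul starts Sun (31d); Aug starts Wed (31d) ✓; Sep starts Sat (30d); Oct starts Mon (31d) ✓; Nov starts Thu (30d); Dec starts Sat (31d).
Five-Wednesday months: January, May, August, October → 4.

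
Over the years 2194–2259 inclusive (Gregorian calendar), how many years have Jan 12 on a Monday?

10

Track Jan 12's weekday year by year (advancing +1, or +2 across a Feb 29):
  2194: Sun  2195: Mon (+1) ✓  2196: Tue (+1)  2197: Thu (+2)  2198: Fri (+1)
  2199: Sat (+1)  2200: Sun (+1)  2201: Mon (+1) ✓  2202: Tue (+1)  2203: Wed (+1)
  2204: Thu (+1)  2205: Sat (+2)  2206: Sun (+1)  2207: Mon (+1) ✓  … (38 more years) …
  2246: Mon (+1) ✓  2247: Tue (+1)  2248: Wed (+1)  2249: Fri (+2)  2250: Sat (+1)
  2251: Sun (+1)  2252: Mon (+1) ✓  2253: Wed (+2)  2254: Thu (+1)  2255: Fri (+1)
  2256: Sat (+1)  2257: Mon (+2) ✓  2258: Tue (+1)  2259: Wed (+1)
Monday years: 2195, 2201, 2207, 2218, 2224, 2229, 2235, 2246, 2252, 2257 — 10 in total.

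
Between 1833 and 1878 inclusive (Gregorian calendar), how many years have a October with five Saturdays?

October has 31 days; it has five Saturdays when Saturday falls among the first (month-length − 28) days — i.e. when October 1 is one of Saturday/Friday/Thursday.
October 1 by year: 1833:Tue 1834:Wed 1835:Thu✓ 1836:Sat✓ 1837:Sun 1838:Mon 1839:Tue 1840:Thu✓ 1841:Fri✓ 1842:Sat✓ 1843:Sun 1844:Tue 1845:Wed 1846:Thu✓ 1847:Fri✓ …(16 more)… 1864:Sat✓ 1865:Sun 1866:Mon 1867:Tue 1868:Thu✓ 1869:Fri✓ 1870:Sat✓ 1871:Sun 1872:Tue 1873:Wed 1874:Thu✓ 1875:Fri✓ 1876:Sun 1877:Mon 1878:Tue
Years with five Saturdays: 1835, 1836, 1840, 1841, 1842, 1846, 1847, 1852, 1853, 1857, 1858, 1859, 1863, 1864, 1868, 1869, 1870, 1874, 1875 → 19.

19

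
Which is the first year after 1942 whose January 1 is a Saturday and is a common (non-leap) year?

Jan 1 advances by 2 weekdays after a leap year and by 1 after a common year.
1942: Jan 1 is Thursday.
1943: Friday
1944: Saturday (leap)
1945: Monday
1946: Tuesday
1947: Wednesday
1948: Thursday (leap)
1949: Saturday
1949 begins on a Saturday and is a common year.

1949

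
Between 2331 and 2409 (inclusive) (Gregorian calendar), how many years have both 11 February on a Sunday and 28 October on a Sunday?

Check each year's weekday for 11 February and 28 October:
  2331: Wed/Wed  2332: Thu/Fri  2333: Sat/Sat  2334: Sun/Sun ✓  2335: Mon/Mon  2336: Tue/Wed  2337: Thu/Thu  2338: Fri/Fri  2339: Sat/Sat  2340: Sun/Mon  2341: Tue/Tue  2342: Wed/Wed  2343: Thu/Thu  2344: Fri/Sat  …(51 more)…  2396: Sun/Mon  2397: Tue/Tue  2398: Wed/Wed  2399: Thu/Thu  2400: Fri/Sat  2401: Sun/Sun ✓  2402: Mon/Mon  2403: Tue/Tue  2404: Wed/Thu  2405: Fri/Fri  2406: Sat/Sat  2407: Sun/Sun ✓  2408: Mon/Tue  2409: Wed/Wed
Both conditions hold in: 2334, 2345, 2351, 2362, 2373, 2379, 2390, 2401, 2407 — 9.

9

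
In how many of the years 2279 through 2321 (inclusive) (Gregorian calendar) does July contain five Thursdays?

18

July has 31 days; it has five Thursdays when Thursday falls among the first (month-length − 28) days — i.e. when July 1 is one of Thursday/Wednesday/Tuesday.
July 1 by year: 2279:Tue✓ 2280:Thu✓ 2281:Fri 2282:Sat 2283:Sun 2284:Tue✓ 2285:Wed✓ 2286:Thu✓ 2287:Fri 2288:Sun 2289:Mon 2290:Tue✓ 2291:Wed✓ 2292:Fri 2293:Sat …(13 more)… 2307:Mon 2308:Wed✓ 2309:Thu✓ 2310:Fri 2311:Sat 2312:Mon 2313:Tue✓ 2314:Wed✓ 2315:Thu✓ 2316:Sat 2317:Sun 2318:Mon 2319:Tue✓ 2320:Thu✓ 2321:Fri
Years with five Thursdays: 2279, 2280, 2284, 2285, 2286, 2290, 2291, 2296, 2297, 2302, 2303, 2308, 2309, 2313, 2314, 2315, 2319, 2320 → 18.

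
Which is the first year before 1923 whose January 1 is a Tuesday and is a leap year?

Jan 1 advances by 2 weekdays after a leap year and by 1 after a common year.
1923: Jan 1 is Monday.
1922: Sunday
1921: Saturday
1920: Thursday (leap)
1919: Wednesday
1918: Tuesday
1917: Monday
1916: Saturday (leap)
1915: Friday
1914: Thursday
1913: Wednesday
1912: Monday (leap)
1911: Sunday
1910: Saturday
1909: Friday
1908: Wednesday (leap)
1907: Tuesday
1906: Monday
1905: Sunday
1904: Friday (leap)
1903: Thursday
1902: Wednesday
1901: Tuesday
1900: Monday
1899: Sunday
1898: Saturday
1897: Friday
1896: Wednesday (leap)
1895: Tuesday
1894: Monday
1893: Sunday
1892: Friday (leap)
1891: Thursday
1890: Wednesday
1889: Tuesday
1888: Sunday (leap)
1887: Saturday
1886: Friday
1885: Thursday
1884: Tuesday (leap)
1884 begins on a Tuesday and is a leap year.

1884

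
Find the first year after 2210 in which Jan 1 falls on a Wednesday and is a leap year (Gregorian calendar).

2212

Jan 1 advances by 2 weekdays after a leap year and by 1 after a common year.
2210: Jan 1 is Monday.
2211: Tuesday
2212: Wednesday (leap)
2212 begins on a Wednesday and is a leap year.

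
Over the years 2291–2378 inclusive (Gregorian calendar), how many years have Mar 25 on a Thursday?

12

Track Mar 25's weekday year by year (advancing +1, or +2 across a Feb 29):
  2291: Wed  2292: Fri (+2)  2293: Sat (+1)  2294: Sun (+1)  2295: Mon (+1)
  2296: Wed (+2)  2297: Thu (+1) ✓  2298: Fri (+1)  2299: Sat (+1)  2300: Sun (+1)
  2301: Mon (+1)  2302: Tue (+1)  2303: Wed (+1)  2304: Fri (+2)  … (60 more years) …
  2365: Thu (+1) ✓  2366: Fri (+1)  2367: Sat (+1)  2368: Mon (+2)  2369: Tue (+1)
  2370: Wed (+1)  2371: Thu (+1) ✓  2372: Sat (+2)  2373: Sun (+1)  2374: Mon (+1)
  2375: Tue (+1)  2376: Thu (+2) ✓  2377: Fri (+1)  2378: Sat (+1)
Thursday years: 2297, 2309, 2315, 2320, 2326, 2337, 2343, 2348, 2354, 2365, 2371, 2376 — 12 in total.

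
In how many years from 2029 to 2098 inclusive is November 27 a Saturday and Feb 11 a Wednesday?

3

Check each year's weekday for November 27 and Feb 11:
  2029: Tue/Sun  2030: Wed/Mon  2031: Thu/Tue  2032: Sat/Wed ✓  2033: Sun/Fri  2034: Mon/Sat  2035: Tue/Sun  2036: Thu/Mon  2037: Fri/Wed  2038: Sat/Thu  2039: Sun/Fri  2040: Tue/Sat  2041: Wed/Mon  2042: Thu/Tue  …(42 more)…  2085: Tue/Sun  2086: Wed/Mon  2087: Thu/Tue  2088: Sat/Wed ✓  2089: Sun/Fri  2090: Mon/Sat  2091: Tue/Sun  2092: Thu/Mon  2093: Fri/Wed  2094: Sat/Thu  2095: Sun/Fri  2096: Tue/Sat  2097: Wed/Mon  2098: Thu/Tue
Both conditions hold in: 2032, 2060, 2088 — 3.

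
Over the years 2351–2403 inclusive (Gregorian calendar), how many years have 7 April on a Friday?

Track 7 April's weekday year by year (advancing +1, or +2 across a Feb 29):
  2351: Sat  2352: Mon (+2)  2353: Tue (+1)  2354: Wed (+1)  2355: Thu (+1)
  2356: Sat (+2)  2357: Sun (+1)  2358: Mon (+1)  2359: Tue (+1)  2360: Thu (+2)
  2361: Fri (+1) ✓  2362: Sat (+1)  2363: Sun (+1)  2364: Tue (+2)  … (25 more years) …
  2390: Sat (+1)  2391: Sun (+1)  2392: Tue (+2)  2393: Wed (+1)  2394: Thu (+1)
  2395: Fri (+1) ✓  2396: Sun (+2)  2397: Mon (+1)  2398: Tue (+1)  2399: Wed (+1)
  2400: Fri (+2) ✓  2401: Sat (+1)  2402: Sun (+1)  2403: Mon (+1)
Friday years: 2361, 2367, 2372, 2378, 2389, 2395, 2400 — 7 in total.

7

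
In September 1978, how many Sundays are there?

September 1978 has 30 days and begins on Friday.
The first Sunday is September 3.
Sundays fall on 3, 10, 17, 24 — that's 4.

4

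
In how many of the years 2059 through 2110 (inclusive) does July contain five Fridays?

July has 31 days; it has five Fridays when Friday falls among the first (month-length − 28) days — i.e. when July 1 is one of Friday/Thursday/Wednesday.
July 1 by year: 2059:Tue 2060:Thu✓ 2061:Fri✓ 2062:Sat 2063:Sun 2064:Tue 2065:Wed✓ 2066:Thu✓ 2067:Fri✓ 2068:Sun 2069:Mon 2070:Tue 2071:Wed✓ 2072:Fri✓ 2073:Sat …(22 more)… 2096:Sun 2097:Mon 2098:Tue 2099:Wed✓ 2100:Thu✓ 2101:Fri✓ 2102:Sat 2103:Sun 2104:Tue 2105:Wed✓ 2106:Thu✓ 2107:Fri✓ 2108:Sun 2109:Mon 2110:Tue
Years with five Fridays: 2060, 2061, 2065, 2066, 2067, 2071, 2072, 2076, 2077, 2078, 2082, 2083, 2088, 2089, 2093, 2094, 2095, 2099, 2100, 2101, 2105, 2106, 2107 → 23.

23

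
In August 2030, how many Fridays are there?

5

August 2030 has 31 days and begins on Thursday.
The first Friday is August 2.
Fridays fall on 2, 9, 16, 23, 30 — that's 5.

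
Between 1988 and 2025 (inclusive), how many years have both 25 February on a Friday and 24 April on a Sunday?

4

Check each year's weekday for 25 February and 24 April:
  1988: Thu/Sun  1989: Sat/Mon  1990: Sun/Tue  1991: Mon/Wed  1992: Tue/Fri  1993: Thu/Sat  1994: Fri/Sun ✓  1995: Sat/Mon  1996: Sun/Wed  1997: Tue/Thu  1998: Wed/Fri  1999: Thu/Sat  2000: Fri/Mon  2001: Sun/Tue  …(10 more)…  2012: Sat/Tue  2013: Mon/Wed  2014: Tue/Thu  2015: Wed/Fri  2016: Thu/Sun  2017: Sat/Mon  2018: Sun/Tue  2019: Mon/Wed  2020: Tue/Fri  2021: Thu/Sat  2022: Fri/Sun ✓  2023: Sat/Mon  2024: Sun/Wed  2025: Tue/Thu
Both conditions hold in: 1994, 2005, 2011, 2022 — 4.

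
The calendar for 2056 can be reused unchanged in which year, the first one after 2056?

Two years share a calendar iff Jan 1 falls on the same weekday and both are leap or both are common. 2056: Jan 1 is Saturday, leap year.
2057: Jan 1 Monday, common
2058: Jan 1 Tuesday, common
2059: Jan 1 Wednesday, common
2060: Jan 1 Thursday, leap
2061: Jan 1 Saturday, common
2062: Jan 1 Sunday, common
2063: Jan 1 Monday, common
2064: Jan 1 Tuesday, leap
2065: Jan 1 Thursday, common
2066: Jan 1 Friday, common
2067: Jan 1 Saturday, common
2068: Jan 1 Sunday, leap
2069: Jan 1 Tuesday, common
2070: Jan 1 Wednesday, common
2071: Jan 1 Thursday, common
2072: Jan 1 Friday, leap
2073: Jan 1 Sunday, common
2074: Jan 1 Monday, common
2075: Jan 1 Tuesday, common
2076: Jan 1 Wednesday, leap
2077: Jan 1 Friday, common
2078: Jan 1 Saturday, common
2079: Jan 1 Sunday, common
2080: Jan 1 Monday, leap
2081: Jan 1 Wednesday, common
2082: Jan 1 Thursday, common
2083: Jan 1 Friday, common
2084: Jan 1 Saturday, leap
2084 matches on both conditions.

2084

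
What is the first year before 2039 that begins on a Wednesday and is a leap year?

2020

Jan 1 advances by 2 weekdays after a leap year and by 1 after a common year.
2039: Jan 1 is Saturday.
2038: Friday
2037: Thursday
2036: Tuesday (leap)
2035: Monday
2034: Sunday
2033: Saturday
2032: Thursday (leap)
2031: Wednesday
2030: Tuesday
2029: Monday
2028: Saturday (leap)
2027: Friday
2026: Thursday
2025: Wednesday
2024: Monday (leap)
2023: Sunday
2022: Saturday
2021: Friday
2020: Wednesday (leap)
2020 begins on a Wednesday and is a leap year.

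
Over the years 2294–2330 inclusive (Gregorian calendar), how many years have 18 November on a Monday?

6

Track 18 November's weekday year by year (advancing +1, or +2 across a Feb 29):
  2294: Sun  2295: Mon (+1) ✓  2296: Wed (+2)  2297: Thu (+1)  2298: Fri (+1)
  2299: Sat (+1)  2300: Sun (+1)  2301: Mon (+1) ✓  2302: Tue (+1)  2303: Wed (+1)
  2304: Fri (+2)  2305: Sat (+1)  2306: Sun (+1)  2307: Mon (+1) ✓  … (9 more years) …
  2317: Sun (+1)  2318: Mon (+1) ✓  2319: Tue (+1)  2320: Thu (+2)  2321: Fri (+1)
  2322: Sat (+1)  2323: Sun (+1)  2324: Tue (+2)  2325: Wed (+1)  2326: Thu (+1)
  2327: Fri (+1)  2328: Sun (+2)  2329: Mon (+1) ✓  2330: Tue (+1)
Monday years: 2295, 2301, 2307, 2312, 2318, 2329 — 6 in total.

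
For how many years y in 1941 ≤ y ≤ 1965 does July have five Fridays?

July has 31 days; it has five Fridays when Friday falls among the first (month-length − 28) days — i.e. when July 1 is one of Friday/Thursday/Wednesday.
July 1 by year: 1941:Tue 1942:Wed✓ 1943:Thu✓ 1944:Sat 1945:Sun 1946:Mon 1947:Tue 1948:Thu✓ 1949:Fri✓ 1950:Sat 1951:Sun 1952:Tue 1953:Wed✓ 1954:Thu✓ 1955:Fri✓ 1956:Sun 1957:Mon 1958:Tue 1959:Wed✓ 1960:Fri✓ 1961:Sat 1962:Sun 1963:Mon 1964:Wed✓ 1965:Thu✓
Years with five Fridays: 1942, 1943, 1948, 1949, 1953, 1954, 1955, 1959, 1960, 1964, 1965 → 11.

11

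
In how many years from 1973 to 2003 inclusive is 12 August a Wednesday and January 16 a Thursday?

Check each year's weekday for 12 August and January 16:
  1973: Sun/Tue  1974: Mon/Wed  1975: Tue/Thu  1976: Thu/Fri  1977: Fri/Sun  1978: Sat/Mon  1979: Sun/Tue  1980: Tue/Wed  1981: Wed/Fri  1982: Thu/Sat  1983: Fri/Sun  1984: Sun/Mon  1985: Mon/Wed  1986: Tue/Thu  …(3 more)…  1990: Sun/Tue  1991: Mon/Wed  1992: Wed/Thu ✓  1993: Thu/Sat  1994: Fri/Sun  1995: Sat/Mon  1996: Mon/Tue  1997: Tue/Thu  1998: Wed/Fri  1999: Thu/Sat  2000: Sat/Sun  2001: Sun/Tue  2002: Mon/Wed  2003: Tue/Thu
Both conditions hold in: 1992 — 1.

1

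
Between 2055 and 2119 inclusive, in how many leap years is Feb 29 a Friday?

Leap years in 2055–2119: 15 of them.
Feb 29 weekday advances by 5 (mod 7) from one leap year to the next four years later (or differs when a century non-leap intervenes).
Leap-day weekdays: 2056:Tue 2060:Sun 2064:Fri✓ 2068:Wed 2072:Mon 2076:Sat 2080:Thu 2084:Tue 2088:Sun 2092:Fri✓ 2096:Wed 2104:Fri✓ 2108:Wed 2112:Mon 2116:Sat
Friday: 2064, 2092, 2104 → 3.

3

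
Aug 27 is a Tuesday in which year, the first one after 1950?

From one year to the next, a fixed date's weekday advances by 1, or by 2 when a Feb 29 lies between the two dates.
1950: August 27 is Sunday.
1951: Monday (+1)
1952: Wednesday (+2)
1953: Thursday (+1)
1954: Friday (+1)
1955: Saturday (+1)
1956: Monday (+2)
1957: Tuesday (+1)
Aug 27 falls on a Tuesday in 1957.

1957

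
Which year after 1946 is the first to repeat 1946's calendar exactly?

1957

Two years share a calendar iff Jan 1 falls on the same weekday and both are leap or both are common. 1946: Jan 1 is Tuesday, common year.
1947: Jan 1 Wednesday, common
1948: Jan 1 Thursday, leap
1949: Jan 1 Saturday, common
1950: Jan 1 Sunday, common
1951: Jan 1 Monday, common
1952: Jan 1 Tuesday, leap
1953: Jan 1 Thursday, common
1954: Jan 1 Friday, common
1955: Jan 1 Saturday, common
1956: Jan 1 Sunday, leap
1957: Jan 1 Tuesday, common
1957 matches on both conditions.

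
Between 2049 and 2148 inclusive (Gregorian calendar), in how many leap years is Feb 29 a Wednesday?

Leap years in 2049–2148: 24 of them.
Feb 29 weekday advances by 5 (mod 7) from one leap year to the next four years later (or differs when a century non-leap intervenes).
Leap-day weekdays: 2052:Thu 2056:Tue 2060:Sun 2064:Fri 2068:Wed✓ 2072:Mon 2076:Sat 2080:Thu 2084:Tue 2088:Sun 2092:Fri 2096:Wed✓ 2104:Fri 2108:Wed✓ 2112:Mon 2116:Sat 2120:Thu 2124:Tue 2128:Sun 2132:Fri 2136:Wed✓ 2140:Mon 2144:Sat 2148:Thu
Wednesday: 2068, 2096, 2108, 2136 → 4.

4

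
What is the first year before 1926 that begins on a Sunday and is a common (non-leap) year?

1922

Jan 1 advances by 2 weekdays after a leap year and by 1 after a common year.
1926: Jan 1 is Friday.
1925: Thursday
1924: Tuesday (leap)
1923: Monday
1922: Sunday
1922 begins on a Sunday and is a common year.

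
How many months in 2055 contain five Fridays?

5

A month of length L has five Fridays iff its first Friday is on day ≤ L−28 (so day 1–3 in a 31-day month, 1–2 in a 30-day month, day 1 in a leap February).
Checking each month of 2055: Jan starts Fri (31d) ✓; Feb starts Mon (28d); Mar starts Mon (31d); Apr starts Thu (30d) ✓; May starts Sat (31d); Jun starts Tue (30d); Jul starts Thu (31d) ✓; Aug starts Sun (31d); Sep starts Wed (30d); Oct starts Fri (31d) ✓; Nov starts Mon (30d); Dec starts Wed (31d) ✓.
Five-Friday months: January, April, July, October, December → 5.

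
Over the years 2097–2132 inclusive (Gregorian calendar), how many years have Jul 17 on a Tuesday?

Track Jul 17's weekday year by year (advancing +1, or +2 across a Feb 29):
  2097: Wed  2098: Thu (+1)  2099: Fri (+1)  2100: Sat (+1)  2101: Sun (+1)
  2102: Mon (+1)  2103: Tue (+1) ✓  2104: Thu (+2)  2105: Fri (+1)  2106: Sat (+1)
  2107: Sun (+1)  2108: Tue (+2) ✓  2109: Wed (+1)  2110: Thu (+1)  … (8 more years) …
  2119: Mon (+1)  2120: Wed (+2)  2121: Thu (+1)  2122: Fri (+1)  2123: Sat (+1)
  2124: Mon (+2)  2125: Tue (+1) ✓  2126: Wed (+1)  2127: Thu (+1)  2128: Sat (+2)
  2129: Sun (+1)  2130: Mon (+1)  2131: Tue (+1) ✓  2132: Thu (+2)
Tuesday years: 2103, 2108, 2114, 2125, 2131 — 5 in total.

5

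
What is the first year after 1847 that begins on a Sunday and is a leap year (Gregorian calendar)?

Jan 1 advances by 2 weekdays after a leap year and by 1 after a common year.
1847: Jan 1 is Friday.
1848: Saturday (leap)
1849: Monday
1850: Tuesday
1851: Wednesday
1852: Thursday (leap)
1853: Saturday
1854: Sunday
1855: Monday
1856: Tuesday (leap)
1857: Thursday
1858: Friday
1859: Saturday
1860: Sunday (leap)
1860 begins on a Sunday and is a leap year.

1860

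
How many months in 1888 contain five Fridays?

A month of length L has five Fridays iff its first Friday is on day ≤ L−28 (so day 1–3 in a 31-day month, 1–2 in a 30-day month, day 1 in a leap February).
Checking each month of 1888: Jan starts Sun (31d); Feb starts Wed (29d); Mar starts Thu (31d) ✓; Apr starts Sun (30d); May starts Tue (31d); Jun starts Fri (30d) ✓; Jul starts Sun (31d); Aug starts Wed (31d) ✓; Sep starts Sat (30d); Oct starts Mon (31d); Nov starts Thu (30d) ✓; Dec starts Sat (31d).
Five-Friday months: March, June, August, November → 4.

4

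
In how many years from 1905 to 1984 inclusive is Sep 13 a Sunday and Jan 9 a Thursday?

Check each year's weekday for Sep 13 and Jan 9:
  1905: Wed/Mon  1906: Thu/Tue  1907: Fri/Wed  1908: Sun/Thu ✓  1909: Mon/Sat  1910: Tue/Sun  1911: Wed/Mon  1912: Fri/Tue  1913: Sat/Thu  1914: Sun/Fri  1915: Mon/Sat  1916: Wed/Sun  1917: Thu/Tue  1918: Fri/Wed  …(52 more)…  1971: Mon/Sat  1972: Wed/Sun  1973: Thu/Tue  1974: Fri/Wed  1975: Sat/Thu  1976: Mon/Fri  1977: Tue/Sun  1978: Wed/Mon  1979: Thu/Tue  1980: Sat/Wed  1981: Sun/Fri  1982: Mon/Sat  1983: Tue/Sun  1984: Thu/Mon
Both conditions hold in: 1908, 1936, 1964 — 3.

3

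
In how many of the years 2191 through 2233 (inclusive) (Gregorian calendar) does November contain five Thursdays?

12

November has 30 days; it has five Thursdays when Thursday falls among the first (month-length − 28) days — i.e. when November 1 is one of Thursday/Wednesday.
November 1 by year: 2191:Tue 2192:Thu✓ 2193:Fri 2194:Sat 2195:Sun 2196:Tue 2197:Wed✓ 2198:Thu✓ 2199:Fri 2200:Sat 2201:Sun 2202:Mon 2203:Tue 2204:Thu✓ 2205:Fri …(13 more)… 2219:Mon 2220:Wed✓ 2221:Thu✓ 2222:Fri 2223:Sat 2224:Mon 2225:Tue 2226:Wed✓ 2227:Thu✓ 2228:Sat 2229:Sun 2230:Mon 2231:Tue 2232:Thu✓ 2233:Fri
Years with five Thursdays: 2192, 2197, 2198, 2204, 2209, 2210, 2215, 2220, 2221, 2226, 2227, 2232 → 12.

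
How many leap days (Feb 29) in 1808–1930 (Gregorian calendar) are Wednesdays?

Leap years in 1808–1930: 30 of them.
Feb 29 weekday advances by 5 (mod 7) from one leap year to the next four years later (or differs when a century non-leap intervenes).
Leap-day weekdays: 1808:Mon 1812:Sat 1816:Thu 1820:Tue 1824:Sun 1828:Fri 1832:Wed✓ 1836:Mon 1840:Sat 1844:Thu 1848:Tue 1852:Sun 1856:Fri …(4 more)… 1876:Tue 1880:Sun 1884:Fri 1888:Wed✓ 1892:Mon 1896:Sat 1904:Mon 1908:Sat 1912:Thu 1916:Tue 1920:Sun 1924:Fri 1928:Wed✓
Wednesday: 1832, 1860, 1888, 1928 → 4.

4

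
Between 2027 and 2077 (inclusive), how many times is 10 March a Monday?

7

Track 10 March's weekday year by year (advancing +1, or +2 across a Feb 29):
  2027: Wed  2028: Fri (+2)  2029: Sat (+1)  2030: Sun (+1)  2031: Mon (+1) ✓
  2032: Wed (+2)  2033: Thu (+1)  2034: Fri (+1)  2035: Sat (+1)  2036: Mon (+2) ✓
  2037: Tue (+1)  2038: Wed (+1)  2039: Thu (+1)  2040: Sat (+2)  … (23 more years) …
  2064: Mon (+2) ✓  2065: Tue (+1)  2066: Wed (+1)  2067: Thu (+1)  2068: Sat (+2)
  2069: Sun (+1)  2070: Mon (+1) ✓  2071: Tue (+1)  2072: Thu (+2)  2073: Fri (+1)
  2074: Sat (+1)  2075: Sun (+1)  2076: Tue (+2)  2077: Wed (+1)
Monday years: 2031, 2036, 2042, 2053, 2059, 2064, 2070 — 7 in total.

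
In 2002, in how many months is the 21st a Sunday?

Check the 21st of each month of 2002: Jan 21: Mon, Feb 21: Thu, Mar 21: Thu, Apr 21: Sun, May 21: Tue, Jun 21: Fri, Jul 21: Sun, Aug 21: Wed, Sep 21: Sat, Oct 21: Mon, Nov 21: Thu, Dec 21: Sat.
Sunday occurs in April, July — 2 months.

2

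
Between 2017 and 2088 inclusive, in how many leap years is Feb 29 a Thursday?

3

Leap years in 2017–2088: 18 of them.
Feb 29 weekday advances by 5 (mod 7) from one leap year to the next four years later (or differs when a century non-leap intervenes).
Leap-day weekdays: 2020:Sat 2024:Thu✓ 2028:Tue 2032:Sun 2036:Fri 2040:Wed 2044:Mon 2048:Sat 2052:Thu✓ 2056:Tue 2060:Sun 2064:Fri 2068:Wed 2072:Mon 2076:Sat 2080:Thu✓ 2084:Tue 2088:Sun
Thursday: 2024, 2052, 2080 → 3.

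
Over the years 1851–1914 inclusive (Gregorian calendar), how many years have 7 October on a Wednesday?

10

Track 7 October's weekday year by year (advancing +1, or +2 across a Feb 29):
  1851: Tue  1852: Thu (+2)  1853: Fri (+1)  1854: Sat (+1)  1855: Sun (+1)
  1856: Tue (+2)  1857: Wed (+1) ✓  1858: Thu (+1)  1859: Fri (+1)  1860: Sun (+2)
  1861: Mon (+1)  1862: Tue (+1)  1863: Wed (+1) ✓  1864: Fri (+2)  … (36 more years) …
  1901: Mon (+1)  1902: Tue (+1)  1903: Wed (+1) ✓  1904: Fri (+2)  1905: Sat (+1)
  1906: Sun (+1)  1907: Mon (+1)  1908: Wed (+2) ✓  1909: Thu (+1)  1910: Fri (+1)
  1911: Sat (+1)  1912: Mon (+2)  1913: Tue (+1)  1914: Wed (+1) ✓
Wednesday years: 1857, 1863, 1868, 1874, 1885, 1891, 1896, 1903, 1908, 1914 — 10 in total.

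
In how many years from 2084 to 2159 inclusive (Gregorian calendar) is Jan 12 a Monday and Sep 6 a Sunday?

Check each year's weekday for Jan 12 and Sep 6:
  2084: Wed/Wed  2085: Fri/Thu  2086: Sat/Fri  2087: Sun/Sat  2088: Mon/Mon  2089: Wed/Tue  2090: Thu/Wed  2091: Fri/Thu  2092: Sat/Sat  2093: Mon/Sun ✓  2094: Tue/Mon  2095: Wed/Tue  2096: Thu/Thu  2097: Sat/Fri  …(48 more)…  2146: Wed/Tue  2147: Thu/Wed  2148: Fri/Fri  2149: Sun/Sat  2150: Mon/Sun ✓  2151: Tue/Mon  2152: Wed/Wed  2153: Fri/Thu  2154: Sat/Fri  2155: Sun/Sat  2156: Mon/Mon  2157: Wed/Tue  2158: Thu/Wed  2159: Fri/Thu
Both conditions hold in: 2093, 2099, 2105, 2111, 2122, 2133, 2139, 2150 — 8.

8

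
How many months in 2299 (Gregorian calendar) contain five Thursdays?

A month of length L has five Thursdays iff its first Thursday is on day ≤ L−28 (so day 1–3 in a 31-day month, 1–2 in a 30-day month, day 1 in a leap February).
Checking each month of 2299: Jan starts Sun (31d); Feb starts Wed (28d); Mar starts Wed (31d) ✓; Apr starts Sat (30d); May starts Mon (31d); Jun starts Thu (30d) ✓; Jul starts Sat (31d); Aug starts Tue (31d) ✓; Sep starts Fri (30d); Oct starts Sun (31d); Nov starts Wed (30d) ✓; Dec starts Fri (31d).
Five-Thursday months: March, June, August, November → 4.

4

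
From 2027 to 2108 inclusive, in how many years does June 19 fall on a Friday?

11

Track June 19's weekday year by year (advancing +1, or +2 across a Feb 29):
  2027: Sat  2028: Mon (+2)  2029: Tue (+1)  2030: Wed (+1)  2031: Thu (+1)
  2032: Sat (+2)  2033: Sun (+1)  2034: Mon (+1)  2035: Tue (+1)  2036: Thu (+2)
  2037: Fri (+1) ✓  2038: Sat (+1)  2039: Sun (+1)  2040: Tue (+2)  … (54 more years) …
  2095: Sun (+1)  2096: Tue (+2)  2097: Wed (+1)  2098: Thu (+1)  2099: Fri (+1) ✓
  2100: Sat (+1)  2101: Sun (+1)  2102: Mon (+1)  2103: Tue (+1)  2104: Thu (+2)
  2105: Fri (+1) ✓  2106: Sat (+1)  2107: Sun (+1)  2108: Tue (+2)
Friday years: 2037, 2043, 2048, 2054, 2065, 2071, 2076, 2082, 2093, 2099, 2105 — 11 in total.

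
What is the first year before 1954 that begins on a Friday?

Jan 1 advances by 2 weekdays after a leap year and by 1 after a common year.
1954: Jan 1 is Friday.
1953: Thursday
1952: Tuesday (leap)
1951: Monday
1950: Sunday
1949: Saturday
1948: Thursday (leap)
1947: Wednesday
1946: Tuesday
1945: Monday
1944: Saturday (leap)
1943: Friday
1943 begins on a Friday

1943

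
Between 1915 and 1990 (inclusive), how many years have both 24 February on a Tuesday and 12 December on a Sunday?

Check each year's weekday for 24 February and 12 December:
  1915: Wed/Sun  1916: Thu/Tue  1917: Sat/Wed  1918: Sun/Thu  1919: Mon/Fri  1920: Tue/Sun ✓  1921: Thu/Mon  1922: Fri/Tue  1923: Sat/Wed  1924: Sun/Fri  1925: Tue/Sat  1926: Wed/Sun  1927: Thu/Mon  1928: Fri/Wed  …(48 more)…  1977: Thu/Mon  1978: Fri/Tue  1979: Sat/Wed  1980: Sun/Fri  1981: Tue/Sat  1982: Wed/Sun  1983: Thu/Mon  1984: Fri/Wed  1985: Sun/Thu  1986: Mon/Fri  1987: Tue/Sat  1988: Wed/Mon  1989: Fri/Tue  1990: Sat/Wed
Both conditions hold in: 1920, 1948, 1976 — 3.

3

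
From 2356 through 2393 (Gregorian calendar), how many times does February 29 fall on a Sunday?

1

Leap years in 2356–2393: 10 of them.
Feb 29 weekday advances by 5 (mod 7) from one leap year to the next four years later (or differs when a century non-leap intervenes).
Leap-day weekdays: 2356:Wed 2360:Mon 2364:Sat 2368:Thu 2372:Tue 2376:Sun✓ 2380:Fri 2384:Wed 2388:Mon 2392:Sat
Sunday: 2376 → 1.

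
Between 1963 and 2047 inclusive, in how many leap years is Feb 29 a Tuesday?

3

Leap years in 1963–2047: 21 of them.
Feb 29 weekday advances by 5 (mod 7) from one leap year to the next four years later (or differs when a century non-leap intervenes).
Leap-day weekdays: 1964:Sat 1968:Thu 1972:Tue✓ 1976:Sun 1980:Fri 1984:Wed 1988:Mon 1992:Sat 1996:Thu 2000:Tue✓ 2004:Sun 2008:Fri 2012:Wed 2016:Mon 2020:Sat 2024:Thu 2028:Tue✓ 2032:Sun 2036:Fri 2040:Wed 2044:Mon
Tuesday: 1972, 2000, 2028 → 3.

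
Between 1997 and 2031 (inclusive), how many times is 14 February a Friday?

Track 14 February's weekday year by year (advancing +1, or +2 across a Feb 29):
  1997: Fri ✓  1998: Sat (+1)  1999: Sun (+1)  2000: Mon (+1)  2001: Wed (+2)
  2002: Thu (+1)  2003: Fri (+1) ✓  2004: Sat (+1)  2005: Mon (+2)  2006: Tue (+1)
  2007: Wed (+1)  2008: Thu (+1)  2009: Sat (+2)  2010: Sun (+1)  … (7 more years) …
  2018: Wed (+1)  2019: Thu (+1)  2020: Fri (+1) ✓  2021: Sun (+2)  2022: Mon (+1)
  2023: Tue (+1)  2024: Wed (+1)  2025: Fri (+2) ✓  2026: Sat (+1)  2027: Sun (+1)
  2028: Mon (+1)  2029: Wed (+2)  2030: Thu (+1)  2031: Fri (+1) ✓
Friday years: 1997, 2003, 2014, 2020, 2025, 2031 — 6 in total.

6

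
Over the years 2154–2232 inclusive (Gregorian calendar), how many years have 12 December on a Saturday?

Track 12 December's weekday year by year (advancing +1, or +2 across a Feb 29):
  2154: Thu  2155: Fri (+1)  2156: Sun (+2)  2157: Mon (+1)  2158: Tue (+1)
  2159: Wed (+1)  2160: Fri (+2)  2161: Sat (+1) ✓  2162: Sun (+1)  2163: Mon (+1)
  2164: Wed (+2)  2165: Thu (+1)  2166: Fri (+1)  2167: Sat (+1) ✓  … (51 more years) …
  2219: Sun (+1)  2220: Tue (+2)  2221: Wed (+1)  2222: Thu (+1)  2223: Fri (+1)
  2224: Sun (+2)  2225: Mon (+1)  2226: Tue (+1)  2227: Wed (+1)  2228: Fri (+2)
  2229: Sat (+1) ✓  2230: Sun (+1)  2231: Mon (+1)  2232: Wed (+2)
Saturday years: 2161, 2167, 2172, 2178, 2189, 2195, 2201, 2207, 2212, 2218, 2229 — 11 in total.

11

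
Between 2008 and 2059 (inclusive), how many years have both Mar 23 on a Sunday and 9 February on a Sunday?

Check each year's weekday for Mar 23 and 9 February:
  2008: Sun/Sat  2009: Mon/Mon  2010: Tue/Tue  2011: Wed/Wed  2012: Fri/Thu  2013: Sat/Sat  2014: Sun/Sun ✓  2015: Mon/Mon  2016: Wed/Tue  2017: Thu/Thu  2018: Fri/Fri  2019: Sat/Sat  2020: Mon/Sun  2021: Tue/Tue  …(24 more)…  2046: Fri/Fri  2047: Sat/Sat  2048: Mon/Sun  2049: Tue/Tue  2050: Wed/Wed  2051: Thu/Thu  2052: Sat/Fri  2053: Sun/Sun ✓  2054: Mon/Mon  2055: Tue/Tue  2056: Thu/Wed  2057: Fri/Fri  2058: Sat/Sat  2059: Sun/Sun ✓
Both conditions hold in: 2014, 2025, 2031, 2042, 2053, 2059 — 6.

6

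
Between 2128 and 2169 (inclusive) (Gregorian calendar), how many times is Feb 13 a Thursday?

5

Track Feb 13's weekday year by year (advancing +1, or +2 across a Feb 29):
  2128: Fri  2129: Sun (+2)  2130: Mon (+1)  2131: Tue (+1)  2132: Wed (+1)
  2133: Fri (+2)  2134: Sat (+1)  2135: Sun (+1)  2136: Mon (+1)  2137: Wed (+2)
  2138: Thu (+1) ✓  2139: Fri (+1)  2140: Sat (+1)  2141: Mon (+2)  … (14 more years) …
  2156: Fri (+1)  2157: Sun (+2)  2158: Mon (+1)  2159: Tue (+1)  2160: Wed (+1)
  2161: Fri (+2)  2162: Sat (+1)  2163: Sun (+1)  2164: Mon (+1)  2165: Wed (+2)
  2166: Thu (+1) ✓  2167: Fri (+1)  2168: Sat (+1)  2169: Mon (+2)
Thursday years: 2138, 2144, 2149, 2155, 2166 — 5 in total.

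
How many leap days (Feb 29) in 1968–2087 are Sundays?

Leap years in 1968–2087: 30 of them.
Feb 29 weekday advances by 5 (mod 7) from one leap year to the next four years later (or differs when a century non-leap intervenes).
Leap-day weekdays: 1968:Thu 1972:Tue 1976:Sun✓ 1980:Fri 1984:Wed 1988:Mon 1992:Sat 1996:Thu 2000:Tue 2004:Sun✓ 2008:Fri 2012:Wed 2016:Mon …(4 more)… 2036:Fri 2040:Wed 2044:Mon 2048:Sat 2052:Thu 2056:Tue 2060:Sun✓ 2064:Fri 2068:Wed 2072:Mon 2076:Sat 2080:Thu 2084:Tue
Sunday: 1976, 2004, 2032, 2060 → 4.

4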